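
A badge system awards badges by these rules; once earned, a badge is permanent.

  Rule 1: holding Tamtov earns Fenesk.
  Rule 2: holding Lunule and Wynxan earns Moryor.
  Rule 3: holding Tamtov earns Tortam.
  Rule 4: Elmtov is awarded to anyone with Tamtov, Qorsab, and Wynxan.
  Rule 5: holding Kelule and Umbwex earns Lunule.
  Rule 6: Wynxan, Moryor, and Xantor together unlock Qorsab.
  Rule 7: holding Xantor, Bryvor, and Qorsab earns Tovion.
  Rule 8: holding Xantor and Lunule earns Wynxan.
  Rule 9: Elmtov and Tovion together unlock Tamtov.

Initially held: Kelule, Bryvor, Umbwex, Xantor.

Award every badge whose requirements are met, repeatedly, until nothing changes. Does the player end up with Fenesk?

No

Fenesk would need Tamtov (Rule 1), but Tamtov is never earned.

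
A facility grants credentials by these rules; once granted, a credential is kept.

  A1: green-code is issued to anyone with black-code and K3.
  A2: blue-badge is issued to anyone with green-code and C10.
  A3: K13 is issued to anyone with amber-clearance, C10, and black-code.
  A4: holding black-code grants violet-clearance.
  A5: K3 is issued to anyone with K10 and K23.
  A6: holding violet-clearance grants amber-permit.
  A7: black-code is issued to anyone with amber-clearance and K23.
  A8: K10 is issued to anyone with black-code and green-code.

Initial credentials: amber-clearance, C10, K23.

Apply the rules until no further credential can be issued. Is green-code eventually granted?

No

green-code would need black-code and K3 (A1), but K3 is never granted.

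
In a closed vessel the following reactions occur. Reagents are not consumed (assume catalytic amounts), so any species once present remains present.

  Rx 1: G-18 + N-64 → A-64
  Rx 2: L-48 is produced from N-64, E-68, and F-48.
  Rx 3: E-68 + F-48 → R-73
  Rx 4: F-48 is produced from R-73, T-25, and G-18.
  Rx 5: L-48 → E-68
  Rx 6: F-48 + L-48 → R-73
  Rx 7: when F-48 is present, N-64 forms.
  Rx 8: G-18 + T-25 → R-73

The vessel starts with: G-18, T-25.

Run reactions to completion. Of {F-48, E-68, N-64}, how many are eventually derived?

2

G-18 and T-25 present → R-73 forms (Rx 8).
R-73, T-25, and G-18 present → F-48 forms (Rx 4).
F-48 present → N-64 forms (Rx 7).
F-48: reached.
E-68 would need L-48 (Rx 5), but L-48 never forms.
N-64: reached.
Reached: F-48 and N-64 — 2 of the 3.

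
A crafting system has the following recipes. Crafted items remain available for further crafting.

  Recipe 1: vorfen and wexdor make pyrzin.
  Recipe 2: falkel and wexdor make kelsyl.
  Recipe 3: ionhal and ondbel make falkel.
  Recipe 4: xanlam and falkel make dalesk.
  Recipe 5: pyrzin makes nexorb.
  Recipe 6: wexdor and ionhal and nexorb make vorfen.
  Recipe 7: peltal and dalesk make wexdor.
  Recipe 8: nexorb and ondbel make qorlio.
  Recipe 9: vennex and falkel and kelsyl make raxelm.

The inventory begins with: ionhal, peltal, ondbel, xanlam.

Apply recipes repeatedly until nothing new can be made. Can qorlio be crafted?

qorlio would need nexorb and ondbel (Recipe 8), but nexorb is never obtained.

No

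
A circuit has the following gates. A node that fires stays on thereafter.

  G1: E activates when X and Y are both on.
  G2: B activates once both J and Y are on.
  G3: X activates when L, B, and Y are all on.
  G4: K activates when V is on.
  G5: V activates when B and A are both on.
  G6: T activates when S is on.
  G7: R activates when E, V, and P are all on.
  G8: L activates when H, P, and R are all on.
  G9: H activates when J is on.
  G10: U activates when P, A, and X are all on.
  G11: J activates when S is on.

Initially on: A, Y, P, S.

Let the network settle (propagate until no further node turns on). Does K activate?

S is on, so J activates (G11).
J and Y are on, so B activates (G2).
G5: B and A on → V on.
V is on, so K activates (G4).

Yes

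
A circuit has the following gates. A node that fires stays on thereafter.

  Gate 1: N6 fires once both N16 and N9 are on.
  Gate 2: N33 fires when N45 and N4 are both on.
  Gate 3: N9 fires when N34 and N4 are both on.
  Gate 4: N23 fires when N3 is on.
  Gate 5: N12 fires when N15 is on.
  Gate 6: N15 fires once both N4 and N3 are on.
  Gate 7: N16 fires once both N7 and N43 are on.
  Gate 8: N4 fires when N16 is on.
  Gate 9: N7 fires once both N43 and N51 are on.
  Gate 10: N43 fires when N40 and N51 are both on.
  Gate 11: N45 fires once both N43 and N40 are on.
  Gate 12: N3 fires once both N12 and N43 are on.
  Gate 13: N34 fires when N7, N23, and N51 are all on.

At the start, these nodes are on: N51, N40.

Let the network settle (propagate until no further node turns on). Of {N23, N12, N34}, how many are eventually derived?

N23 would need N3 (Gate 4), but N3 never turns on.
N12 would need N15 (Gate 5), but N15 never turns on.
N34 would need N7, N23, and N51 (Gate 13), but N23 never turns on.
None of the 3 are reached.

0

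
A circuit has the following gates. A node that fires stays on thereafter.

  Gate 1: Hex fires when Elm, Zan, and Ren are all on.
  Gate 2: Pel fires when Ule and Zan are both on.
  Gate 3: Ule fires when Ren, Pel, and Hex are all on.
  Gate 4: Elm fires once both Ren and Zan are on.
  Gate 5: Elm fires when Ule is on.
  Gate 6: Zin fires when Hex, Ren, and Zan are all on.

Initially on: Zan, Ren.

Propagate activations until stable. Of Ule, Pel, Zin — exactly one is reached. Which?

Ren and Zan are on, so Elm fires (Gate 4).
Elm, Zan, and Ren are on, so Hex fires (Gate 1).
Hex, Ren, and Zan are on, so Zin fires (Gate 6).
Ule would need Ren, Pel, and Hex (Gate 3), but Pel never turns on. Pel would need Ule and Zan (Gate 2), but Ule never turns on.

Zin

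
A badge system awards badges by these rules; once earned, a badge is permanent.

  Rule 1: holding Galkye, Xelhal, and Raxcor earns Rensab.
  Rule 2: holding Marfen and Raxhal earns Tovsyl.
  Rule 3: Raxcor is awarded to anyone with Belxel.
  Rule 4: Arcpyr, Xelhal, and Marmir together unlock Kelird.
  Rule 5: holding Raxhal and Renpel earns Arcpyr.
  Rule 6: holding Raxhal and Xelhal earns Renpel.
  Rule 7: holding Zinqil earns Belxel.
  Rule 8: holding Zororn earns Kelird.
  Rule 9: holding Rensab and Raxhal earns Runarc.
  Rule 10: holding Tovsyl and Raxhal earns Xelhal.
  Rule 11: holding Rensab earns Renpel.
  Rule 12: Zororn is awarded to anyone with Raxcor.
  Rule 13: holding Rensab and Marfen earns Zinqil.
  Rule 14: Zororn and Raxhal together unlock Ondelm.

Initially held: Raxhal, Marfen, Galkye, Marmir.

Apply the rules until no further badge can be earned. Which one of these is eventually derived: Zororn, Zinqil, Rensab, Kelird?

Kelird

With Marfen and Raxhal, Tovsyl is earned (Rule 2).
With Tovsyl and Raxhal, Xelhal is earned (Rule 10).
With Raxhal and Xelhal, Renpel is earned (Rule 6).
With Raxhal and Renpel, Arcpyr is earned (Rule 5).
With Arcpyr, Xelhal, and Marmir, Kelird is earned (Rule 4).
Rensab would need Galkye, Xelhal, and Raxcor (Rule 1), but Raxcor is never earned. Zororn would need Raxcor (Rule 12), but Raxcor is never earned. Zinqil would need Rensab and Marfen (Rule 13), but Rensab is never earned.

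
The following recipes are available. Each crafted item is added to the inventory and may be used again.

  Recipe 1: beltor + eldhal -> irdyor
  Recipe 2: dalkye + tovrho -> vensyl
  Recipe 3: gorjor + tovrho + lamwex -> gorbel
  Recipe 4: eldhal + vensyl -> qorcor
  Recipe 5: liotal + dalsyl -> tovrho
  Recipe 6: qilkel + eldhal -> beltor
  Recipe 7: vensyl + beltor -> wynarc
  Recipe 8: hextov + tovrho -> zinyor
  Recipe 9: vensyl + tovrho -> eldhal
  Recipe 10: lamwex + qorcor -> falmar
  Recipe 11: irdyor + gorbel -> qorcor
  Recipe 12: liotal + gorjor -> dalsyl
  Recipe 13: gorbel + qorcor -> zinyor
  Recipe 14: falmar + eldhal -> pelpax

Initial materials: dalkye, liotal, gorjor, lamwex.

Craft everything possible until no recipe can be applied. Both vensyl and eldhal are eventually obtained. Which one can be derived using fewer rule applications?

vensyl

vensyl: liotal + gorjor -> dalsyl (Recipe 12). liotal + dalsyl -> tovrho (Recipe 5). Using Recipe 2, dalkye and tovrho make vensyl. [3 rule applications]
eldhal: Using Recipe 12, liotal and gorjor make dalsyl. liotal + dalsyl -> tovrho (Recipe 5). Using Recipe 2, dalkye and tovrho make vensyl. Using Recipe 9, vensyl and tovrho make eldhal. [4 rule applications]
vensyl needs fewer.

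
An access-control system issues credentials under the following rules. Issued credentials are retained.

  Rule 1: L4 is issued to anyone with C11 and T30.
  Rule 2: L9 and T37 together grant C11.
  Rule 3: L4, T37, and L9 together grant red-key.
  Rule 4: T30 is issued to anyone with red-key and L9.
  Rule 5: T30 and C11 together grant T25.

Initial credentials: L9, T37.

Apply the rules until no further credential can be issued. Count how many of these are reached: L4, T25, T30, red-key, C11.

1

Holding L9 and T37 grants C11 (Rule 2).
L4 would need C11 and T30 (Rule 1), but T30 is never granted.
T25 would need T30 and C11 (Rule 5), but T30 is never granted.
T30 would need red-key and L9 (Rule 4), but red-key is never granted.
red-key would need L4, T37, and L9 (Rule 3), but L4 is never granted.
C11: reached.
Reached: C11 — 1 of the 5.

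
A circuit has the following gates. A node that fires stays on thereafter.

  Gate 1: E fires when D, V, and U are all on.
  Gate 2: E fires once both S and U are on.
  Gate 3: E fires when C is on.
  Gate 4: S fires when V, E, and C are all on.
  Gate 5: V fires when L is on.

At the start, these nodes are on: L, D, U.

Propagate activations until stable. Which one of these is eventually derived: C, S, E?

E

L is on, so V fires (Gate 5).
Gate 1: D, V, and U on → E on.
S would need V, E, and C (Gate 4), but C never turns on. No rule produces C, and it is not given.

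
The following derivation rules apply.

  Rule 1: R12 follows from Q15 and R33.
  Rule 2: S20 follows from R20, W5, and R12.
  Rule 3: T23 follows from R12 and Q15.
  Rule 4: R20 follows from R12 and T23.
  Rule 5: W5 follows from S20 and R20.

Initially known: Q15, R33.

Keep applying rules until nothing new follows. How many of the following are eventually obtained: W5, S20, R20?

1

Q15 and R33 hold, so R12 follows (Rule 1).
R12 and Q15 hold, so T23 follows (Rule 3).
R12 and T23 hold, so R20 follows (Rule 4).
W5 would need S20 and R20 (Rule 5), but S20 is never established.
S20 would need R20, W5, and R12 (Rule 2), but W5 is never established.
R20: reached.
Reached: R20 — 1 of the 3.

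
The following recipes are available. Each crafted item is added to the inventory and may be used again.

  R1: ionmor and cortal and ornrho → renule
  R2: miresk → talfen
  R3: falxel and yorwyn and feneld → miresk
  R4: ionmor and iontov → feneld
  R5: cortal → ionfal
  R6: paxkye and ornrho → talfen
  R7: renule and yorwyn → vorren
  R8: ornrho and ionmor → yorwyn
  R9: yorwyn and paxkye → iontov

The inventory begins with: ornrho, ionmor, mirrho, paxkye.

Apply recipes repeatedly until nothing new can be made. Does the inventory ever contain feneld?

Yes

ornrho and ionmor → yorwyn (R8).
yorwyn and paxkye → iontov (R9).
ionmor and iontov → feneld (R4).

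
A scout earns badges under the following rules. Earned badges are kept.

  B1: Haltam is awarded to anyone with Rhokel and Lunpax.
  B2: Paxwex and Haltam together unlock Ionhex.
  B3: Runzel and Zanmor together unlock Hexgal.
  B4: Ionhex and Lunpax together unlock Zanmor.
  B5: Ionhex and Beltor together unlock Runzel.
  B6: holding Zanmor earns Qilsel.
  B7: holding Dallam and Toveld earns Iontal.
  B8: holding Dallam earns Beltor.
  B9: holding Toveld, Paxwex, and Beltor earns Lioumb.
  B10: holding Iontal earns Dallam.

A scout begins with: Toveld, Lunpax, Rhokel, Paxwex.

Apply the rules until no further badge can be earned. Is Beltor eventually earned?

Beltor would need Dallam (B8), but Dallam is never earned.

No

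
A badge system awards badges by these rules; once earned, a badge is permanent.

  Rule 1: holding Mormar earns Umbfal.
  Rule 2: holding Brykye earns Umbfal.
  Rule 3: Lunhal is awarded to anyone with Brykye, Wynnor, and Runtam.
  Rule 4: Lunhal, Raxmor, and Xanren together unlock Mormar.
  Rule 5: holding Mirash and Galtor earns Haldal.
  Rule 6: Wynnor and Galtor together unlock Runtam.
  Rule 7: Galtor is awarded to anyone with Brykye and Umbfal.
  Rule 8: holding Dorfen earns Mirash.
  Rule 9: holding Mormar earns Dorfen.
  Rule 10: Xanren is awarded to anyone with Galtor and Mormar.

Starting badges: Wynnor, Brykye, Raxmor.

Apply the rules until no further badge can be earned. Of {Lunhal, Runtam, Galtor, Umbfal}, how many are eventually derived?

With Brykye, Umbfal is earned (Rule 2).
With Brykye and Umbfal, Galtor is earned (Rule 7).
With Wynnor and Galtor, Runtam is earned (Rule 6).
With Brykye, Wynnor, and Runtam, Lunhal is earned (Rule 3).
Lunhal: reached.
Runtam: reached.
Galtor: reached.
Umbfal: reached.
All 4 are reached.

4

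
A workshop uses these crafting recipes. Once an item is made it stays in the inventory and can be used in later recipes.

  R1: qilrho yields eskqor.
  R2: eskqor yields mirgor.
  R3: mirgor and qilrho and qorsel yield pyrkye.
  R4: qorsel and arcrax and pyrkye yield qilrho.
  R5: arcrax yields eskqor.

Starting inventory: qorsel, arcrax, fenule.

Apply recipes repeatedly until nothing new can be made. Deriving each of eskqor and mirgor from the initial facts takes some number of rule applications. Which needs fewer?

eskqor

eskqor: arcrax → eskqor (R5). [1 rule application]
mirgor: arcrax → eskqor (R5). eskqor → mirgor (R2). [2 rule applications]
eskqor needs fewer.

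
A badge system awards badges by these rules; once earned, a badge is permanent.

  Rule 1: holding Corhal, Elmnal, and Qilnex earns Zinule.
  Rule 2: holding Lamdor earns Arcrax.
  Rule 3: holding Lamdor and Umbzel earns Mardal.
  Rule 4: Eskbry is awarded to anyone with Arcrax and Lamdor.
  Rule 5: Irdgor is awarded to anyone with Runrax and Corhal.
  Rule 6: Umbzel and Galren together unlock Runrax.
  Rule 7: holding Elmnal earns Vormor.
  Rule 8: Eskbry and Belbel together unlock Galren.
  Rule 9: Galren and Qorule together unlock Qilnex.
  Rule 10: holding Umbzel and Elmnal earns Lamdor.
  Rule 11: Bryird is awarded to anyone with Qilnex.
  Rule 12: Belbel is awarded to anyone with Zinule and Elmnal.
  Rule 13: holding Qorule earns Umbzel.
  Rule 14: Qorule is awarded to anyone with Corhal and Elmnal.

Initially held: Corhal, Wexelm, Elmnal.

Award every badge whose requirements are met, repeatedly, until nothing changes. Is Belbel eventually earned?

No

Belbel would need Zinule and Elmnal (Rule 12), but Zinule is never earned.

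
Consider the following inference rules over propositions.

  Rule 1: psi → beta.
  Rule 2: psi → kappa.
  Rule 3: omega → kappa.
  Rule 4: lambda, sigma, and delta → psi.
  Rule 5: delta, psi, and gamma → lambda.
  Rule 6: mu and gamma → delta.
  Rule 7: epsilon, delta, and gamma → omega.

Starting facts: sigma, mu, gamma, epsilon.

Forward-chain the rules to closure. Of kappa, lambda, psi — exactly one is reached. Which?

From mu and gamma, Rule 6 gives delta.
epsilon, delta, and gamma hold, so omega follows (Rule 7).
From omega, Rule 3 gives kappa.
psi would need lambda, sigma, and delta (Rule 4), but lambda is never established. lambda would need delta, psi, and gamma (Rule 5), but psi is never established.

kappa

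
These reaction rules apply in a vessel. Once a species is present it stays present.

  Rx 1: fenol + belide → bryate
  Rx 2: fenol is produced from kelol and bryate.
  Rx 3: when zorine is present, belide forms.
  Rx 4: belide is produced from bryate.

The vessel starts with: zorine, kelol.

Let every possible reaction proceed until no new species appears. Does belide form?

zorine present → belide forms (Rx 3).

Yes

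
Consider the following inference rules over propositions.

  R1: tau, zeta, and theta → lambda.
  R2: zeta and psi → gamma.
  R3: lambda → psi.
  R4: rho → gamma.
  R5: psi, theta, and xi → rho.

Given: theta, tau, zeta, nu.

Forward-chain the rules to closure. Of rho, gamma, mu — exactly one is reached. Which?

From tau, zeta, and theta, R1 gives lambda.
lambda holds, so psi follows (R3).
From zeta and psi, R2 gives gamma.
No rule produces mu, and it is not given. rho would need psi, theta, and xi (R5), but xi is never established.

gamma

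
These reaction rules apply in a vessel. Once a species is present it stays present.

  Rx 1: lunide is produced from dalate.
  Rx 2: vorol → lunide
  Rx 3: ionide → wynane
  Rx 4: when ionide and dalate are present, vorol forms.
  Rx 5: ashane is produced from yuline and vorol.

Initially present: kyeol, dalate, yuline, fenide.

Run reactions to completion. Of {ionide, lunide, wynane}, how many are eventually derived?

dalate present → lunide forms (Rx 1).
No rule produces ionide, and it is not given.
lunide: reached.
wynane would need ionide (Rx 3), but ionide never forms.
Reached: lunide — 1 of the 3.

1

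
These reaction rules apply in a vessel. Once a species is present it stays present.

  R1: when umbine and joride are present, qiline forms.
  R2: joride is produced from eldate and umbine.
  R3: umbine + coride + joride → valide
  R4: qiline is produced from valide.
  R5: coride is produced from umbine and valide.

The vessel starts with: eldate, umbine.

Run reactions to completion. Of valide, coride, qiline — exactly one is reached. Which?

qiline

eldate and umbine present → joride forms (R2).
umbine and joride present → qiline forms (R1).
coride would need umbine and valide (R5), but valide never forms. valide would need umbine, coride, and joride (R3), but coride never forms.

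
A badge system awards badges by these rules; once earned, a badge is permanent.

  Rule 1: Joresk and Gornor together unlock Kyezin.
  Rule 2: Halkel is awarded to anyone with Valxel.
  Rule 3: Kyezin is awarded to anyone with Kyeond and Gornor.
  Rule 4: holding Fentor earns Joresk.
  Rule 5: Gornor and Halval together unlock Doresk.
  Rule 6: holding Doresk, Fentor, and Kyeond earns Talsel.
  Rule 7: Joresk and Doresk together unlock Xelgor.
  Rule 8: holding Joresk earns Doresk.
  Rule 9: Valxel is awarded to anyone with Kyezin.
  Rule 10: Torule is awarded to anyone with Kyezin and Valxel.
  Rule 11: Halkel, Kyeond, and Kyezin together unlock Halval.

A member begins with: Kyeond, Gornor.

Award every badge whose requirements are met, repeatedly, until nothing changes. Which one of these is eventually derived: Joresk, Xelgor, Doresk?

Doresk

With Kyeond and Gornor, Kyezin is earned (Rule 3).
With Kyezin, Valxel is earned (Rule 9).
With Valxel, Halkel is earned (Rule 2).
With Halkel, Kyeond, and Kyezin, Halval is earned (Rule 11).
With Gornor and Halval, Doresk is earned (Rule 5).
Xelgor would need Joresk and Doresk (Rule 7), but Joresk is never earned. Joresk would need Fentor (Rule 4), but Fentor is never earned.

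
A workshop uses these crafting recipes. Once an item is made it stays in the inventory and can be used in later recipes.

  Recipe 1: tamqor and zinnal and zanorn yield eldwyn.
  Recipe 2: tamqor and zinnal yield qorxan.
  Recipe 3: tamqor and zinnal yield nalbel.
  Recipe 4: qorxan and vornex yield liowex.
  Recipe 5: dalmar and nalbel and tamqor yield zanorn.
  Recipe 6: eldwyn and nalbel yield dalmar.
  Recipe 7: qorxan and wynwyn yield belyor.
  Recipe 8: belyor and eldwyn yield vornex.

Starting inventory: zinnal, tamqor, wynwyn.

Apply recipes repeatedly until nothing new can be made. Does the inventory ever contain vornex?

vornex would need belyor and eldwyn (Recipe 8), but eldwyn is never obtained.

No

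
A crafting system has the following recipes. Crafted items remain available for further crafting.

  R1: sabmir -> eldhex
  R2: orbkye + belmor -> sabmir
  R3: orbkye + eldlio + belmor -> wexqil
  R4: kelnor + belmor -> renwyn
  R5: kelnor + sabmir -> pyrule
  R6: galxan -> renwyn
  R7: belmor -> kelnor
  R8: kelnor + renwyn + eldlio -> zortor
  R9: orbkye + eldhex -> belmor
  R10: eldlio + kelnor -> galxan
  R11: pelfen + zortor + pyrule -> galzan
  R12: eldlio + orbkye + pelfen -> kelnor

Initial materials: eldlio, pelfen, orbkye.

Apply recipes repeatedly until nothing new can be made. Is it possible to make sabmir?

No

sabmir would need orbkye and belmor (R2), but belmor is never obtained.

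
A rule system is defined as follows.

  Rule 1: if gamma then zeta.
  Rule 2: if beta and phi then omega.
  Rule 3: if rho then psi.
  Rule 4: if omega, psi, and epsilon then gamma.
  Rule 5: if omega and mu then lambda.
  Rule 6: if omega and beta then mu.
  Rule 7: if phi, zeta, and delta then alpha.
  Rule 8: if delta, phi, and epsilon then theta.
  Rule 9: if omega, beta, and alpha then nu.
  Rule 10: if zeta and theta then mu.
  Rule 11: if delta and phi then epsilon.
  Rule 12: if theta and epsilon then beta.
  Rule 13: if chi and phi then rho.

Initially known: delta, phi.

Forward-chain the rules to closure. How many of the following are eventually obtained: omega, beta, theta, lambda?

From delta and phi, Rule 11 gives epsilon.
From delta, phi, and epsilon, Rule 8 gives theta.
From theta and epsilon, Rule 12 gives beta.
From beta and phi, Rule 2 gives omega.
omega and beta hold, so mu follows (Rule 6).
From omega and mu, Rule 5 gives lambda.
omega: reached.
beta: reached.
theta: reached.
lambda: reached.
All 4 are reached.

4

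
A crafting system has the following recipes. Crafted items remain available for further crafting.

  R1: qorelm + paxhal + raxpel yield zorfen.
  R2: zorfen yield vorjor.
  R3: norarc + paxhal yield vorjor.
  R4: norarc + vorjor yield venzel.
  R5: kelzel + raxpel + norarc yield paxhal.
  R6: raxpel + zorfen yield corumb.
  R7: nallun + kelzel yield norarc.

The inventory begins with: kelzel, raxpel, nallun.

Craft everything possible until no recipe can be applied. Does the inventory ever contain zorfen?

No

zorfen would need qorelm, paxhal, and raxpel (R1), but qorelm is never obtained.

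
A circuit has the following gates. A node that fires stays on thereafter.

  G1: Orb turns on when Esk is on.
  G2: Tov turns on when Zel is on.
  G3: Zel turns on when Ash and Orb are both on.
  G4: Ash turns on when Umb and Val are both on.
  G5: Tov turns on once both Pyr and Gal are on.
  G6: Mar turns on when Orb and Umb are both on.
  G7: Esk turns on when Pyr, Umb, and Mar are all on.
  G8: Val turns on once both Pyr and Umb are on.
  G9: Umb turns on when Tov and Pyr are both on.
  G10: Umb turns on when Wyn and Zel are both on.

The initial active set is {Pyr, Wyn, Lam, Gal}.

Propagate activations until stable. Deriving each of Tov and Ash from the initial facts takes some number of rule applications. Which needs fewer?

Tov: G5: Pyr and Gal on → Tov on. [1 rule application]
Ash: Pyr and Gal are on, so Tov turns on (G5). G9: Tov and Pyr on → Umb on. Pyr and Umb are on, so Val turns on (G8). G4: Umb and Val on → Ash on. [4 rule applications]
Tov needs fewer.

Tov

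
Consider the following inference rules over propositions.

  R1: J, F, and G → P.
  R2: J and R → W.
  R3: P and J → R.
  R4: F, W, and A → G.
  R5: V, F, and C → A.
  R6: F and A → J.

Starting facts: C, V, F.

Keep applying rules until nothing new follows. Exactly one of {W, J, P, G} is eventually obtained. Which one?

V, F, and C hold, so A follows (R5).
From F and A, R6 gives J.
G would need F, W, and A (R4), but W is never established. P would need J, F, and G (R1), but G is never established. W would need J and R (R2), but R is never established.

J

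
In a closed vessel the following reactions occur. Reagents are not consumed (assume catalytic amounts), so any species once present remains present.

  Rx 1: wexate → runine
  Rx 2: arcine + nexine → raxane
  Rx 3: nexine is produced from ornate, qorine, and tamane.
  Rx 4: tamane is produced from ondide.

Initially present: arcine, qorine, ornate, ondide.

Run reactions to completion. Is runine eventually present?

runine would need wexate (Rx 1), but wexate never forms.

No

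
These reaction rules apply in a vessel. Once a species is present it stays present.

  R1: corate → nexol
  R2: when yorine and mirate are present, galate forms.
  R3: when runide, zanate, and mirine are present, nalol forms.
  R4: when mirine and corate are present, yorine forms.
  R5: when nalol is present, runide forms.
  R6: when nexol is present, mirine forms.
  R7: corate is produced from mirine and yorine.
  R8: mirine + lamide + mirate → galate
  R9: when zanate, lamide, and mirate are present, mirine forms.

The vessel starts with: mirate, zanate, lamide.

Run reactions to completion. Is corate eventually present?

No

corate would need mirine and yorine (R7), but yorine never forms.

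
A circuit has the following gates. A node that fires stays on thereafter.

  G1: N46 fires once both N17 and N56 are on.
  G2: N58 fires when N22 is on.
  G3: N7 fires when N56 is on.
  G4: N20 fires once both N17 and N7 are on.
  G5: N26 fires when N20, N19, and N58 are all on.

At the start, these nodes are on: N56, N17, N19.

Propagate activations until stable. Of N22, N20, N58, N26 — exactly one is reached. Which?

N56 is on, so N7 fires (G3).
G4: N17 and N7 on → N20 on.
N26 would need N20, N19, and N58 (G5), but N58 never turns on. No rule produces N22, and it is not given. N58 would need N22 (G2), but N22 never turns on.

N20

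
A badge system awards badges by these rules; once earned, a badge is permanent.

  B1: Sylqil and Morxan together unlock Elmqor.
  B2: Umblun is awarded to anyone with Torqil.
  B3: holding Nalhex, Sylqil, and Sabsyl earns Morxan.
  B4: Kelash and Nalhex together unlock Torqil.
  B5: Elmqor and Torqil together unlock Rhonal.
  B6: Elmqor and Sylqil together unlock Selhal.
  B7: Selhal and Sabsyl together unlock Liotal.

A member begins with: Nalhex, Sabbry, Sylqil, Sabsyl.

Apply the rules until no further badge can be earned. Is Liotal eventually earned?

With Nalhex, Sylqil, and Sabsyl, Morxan is earned (B3).
With Sylqil and Morxan, Elmqor is earned (B1).
With Elmqor and Sylqil, Selhal is earned (B6).
With Selhal and Sabsyl, Liotal is earned (B7).

Yes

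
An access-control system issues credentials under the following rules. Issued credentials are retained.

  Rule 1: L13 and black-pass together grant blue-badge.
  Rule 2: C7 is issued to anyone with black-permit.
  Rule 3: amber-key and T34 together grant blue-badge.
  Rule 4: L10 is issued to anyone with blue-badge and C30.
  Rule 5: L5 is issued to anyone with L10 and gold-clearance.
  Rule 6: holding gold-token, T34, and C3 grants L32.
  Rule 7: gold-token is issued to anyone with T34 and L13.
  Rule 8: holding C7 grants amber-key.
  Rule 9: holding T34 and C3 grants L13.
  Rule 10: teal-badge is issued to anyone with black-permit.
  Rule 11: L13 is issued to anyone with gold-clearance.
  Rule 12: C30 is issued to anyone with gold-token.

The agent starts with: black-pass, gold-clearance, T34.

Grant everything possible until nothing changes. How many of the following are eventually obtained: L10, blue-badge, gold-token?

Holding gold-clearance grants L13 (Rule 11).
Holding L13 and black-pass grants blue-badge (Rule 1).
Holding T34 and L13 grants gold-token (Rule 7).
Holding gold-token grants C30 (Rule 12).
Holding blue-badge and C30 grants L10 (Rule 4).
L10: reached.
blue-badge: reached.
gold-token: reached.
All 3 are reached.

3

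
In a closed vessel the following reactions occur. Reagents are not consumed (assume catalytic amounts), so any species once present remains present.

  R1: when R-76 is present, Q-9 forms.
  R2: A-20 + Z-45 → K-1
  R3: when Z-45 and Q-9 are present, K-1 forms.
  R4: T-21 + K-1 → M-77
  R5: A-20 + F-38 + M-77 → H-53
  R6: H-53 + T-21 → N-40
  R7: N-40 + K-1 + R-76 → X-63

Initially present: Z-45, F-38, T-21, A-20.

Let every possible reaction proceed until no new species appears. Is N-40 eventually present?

A-20 and Z-45 present → K-1 forms (R2).
T-21 and K-1 present → M-77 forms (R4).
A-20, F-38, and M-77 present → H-53 forms (R5).
H-53 and T-21 present → N-40 forms (R6).

Yes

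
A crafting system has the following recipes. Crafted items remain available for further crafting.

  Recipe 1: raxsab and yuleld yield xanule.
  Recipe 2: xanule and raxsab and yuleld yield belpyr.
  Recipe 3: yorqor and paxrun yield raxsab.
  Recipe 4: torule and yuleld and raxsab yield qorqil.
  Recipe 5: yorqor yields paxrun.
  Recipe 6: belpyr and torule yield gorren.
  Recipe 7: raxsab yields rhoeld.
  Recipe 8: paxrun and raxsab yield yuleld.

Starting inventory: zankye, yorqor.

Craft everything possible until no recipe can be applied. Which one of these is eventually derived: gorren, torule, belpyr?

belpyr

yorqor → paxrun (Recipe 5).
yorqor and paxrun → raxsab (Recipe 3).
paxrun and raxsab → yuleld (Recipe 8).
raxsab and yuleld → xanule (Recipe 1).
xanule and raxsab and yuleld → belpyr (Recipe 2).
gorren would need belpyr and torule (Recipe 6), but torule is never obtained. No rule produces torule, and it is not given.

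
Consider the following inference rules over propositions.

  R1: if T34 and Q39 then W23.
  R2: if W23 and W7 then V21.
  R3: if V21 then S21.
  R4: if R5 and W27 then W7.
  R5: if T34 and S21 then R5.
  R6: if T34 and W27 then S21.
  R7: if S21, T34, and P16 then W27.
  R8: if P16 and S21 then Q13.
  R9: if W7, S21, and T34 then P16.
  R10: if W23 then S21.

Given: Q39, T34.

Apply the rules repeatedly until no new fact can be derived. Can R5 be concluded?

From T34 and Q39, R1 gives W23.
From W23, R10 gives S21.
T34 and S21 hold, so R5 follows (R5).

Yes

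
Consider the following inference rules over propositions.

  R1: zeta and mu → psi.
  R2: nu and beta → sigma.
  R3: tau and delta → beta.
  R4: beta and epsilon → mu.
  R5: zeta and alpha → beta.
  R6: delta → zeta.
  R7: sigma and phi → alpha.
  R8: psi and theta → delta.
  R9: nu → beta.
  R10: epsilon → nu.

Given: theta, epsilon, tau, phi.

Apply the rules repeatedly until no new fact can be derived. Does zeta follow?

zeta would need delta (R6), but delta is never established.

No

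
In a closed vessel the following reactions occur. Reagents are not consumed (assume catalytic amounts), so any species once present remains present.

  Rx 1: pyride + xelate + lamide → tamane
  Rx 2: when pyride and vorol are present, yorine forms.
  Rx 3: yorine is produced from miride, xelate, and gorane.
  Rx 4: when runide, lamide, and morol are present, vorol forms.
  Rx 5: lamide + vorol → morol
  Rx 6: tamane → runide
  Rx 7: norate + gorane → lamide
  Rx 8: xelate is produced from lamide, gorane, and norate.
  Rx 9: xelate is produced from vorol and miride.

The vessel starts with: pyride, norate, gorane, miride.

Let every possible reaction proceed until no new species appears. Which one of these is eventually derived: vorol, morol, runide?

runide

norate and gorane present → lamide forms (Rx 7).
lamide, gorane, and norate present → xelate forms (Rx 8).
pyride, xelate, and lamide present → tamane forms (Rx 1).
tamane present → runide forms (Rx 6).
morol would need lamide and vorol (Rx 5), but vorol never forms. vorol would need runide, lamide, and morol (Rx 4), but morol never forms.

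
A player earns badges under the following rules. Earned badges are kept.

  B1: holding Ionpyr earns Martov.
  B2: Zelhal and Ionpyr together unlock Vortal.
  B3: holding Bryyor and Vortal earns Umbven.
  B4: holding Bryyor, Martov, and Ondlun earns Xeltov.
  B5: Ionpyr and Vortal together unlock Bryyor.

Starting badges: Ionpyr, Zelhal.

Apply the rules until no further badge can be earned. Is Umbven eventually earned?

With Zelhal and Ionpyr, Vortal is earned (B2).
With Ionpyr and Vortal, Bryyor is earned (B5).
With Bryyor and Vortal, Umbven is earned (B3).

Yes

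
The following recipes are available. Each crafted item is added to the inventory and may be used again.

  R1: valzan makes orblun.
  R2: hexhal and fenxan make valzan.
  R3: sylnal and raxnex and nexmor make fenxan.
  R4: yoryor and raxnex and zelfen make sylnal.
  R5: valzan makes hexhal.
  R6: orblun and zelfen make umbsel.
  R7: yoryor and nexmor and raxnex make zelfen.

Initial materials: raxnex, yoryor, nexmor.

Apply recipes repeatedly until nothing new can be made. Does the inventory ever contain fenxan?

Yes

Using R7, yoryor, nexmor, and raxnex make zelfen.
Using R4, yoryor, raxnex, and zelfen make sylnal.
sylnal and raxnex and nexmor → fenxan (R3).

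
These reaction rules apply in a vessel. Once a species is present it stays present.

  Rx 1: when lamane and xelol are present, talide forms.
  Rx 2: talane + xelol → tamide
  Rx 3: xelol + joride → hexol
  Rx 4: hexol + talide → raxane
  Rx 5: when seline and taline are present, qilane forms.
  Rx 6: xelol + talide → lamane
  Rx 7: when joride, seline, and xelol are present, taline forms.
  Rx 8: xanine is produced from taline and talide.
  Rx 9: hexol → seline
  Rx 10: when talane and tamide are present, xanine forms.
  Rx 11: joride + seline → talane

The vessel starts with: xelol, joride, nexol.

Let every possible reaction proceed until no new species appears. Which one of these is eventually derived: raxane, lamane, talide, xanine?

xanine

xelol and joride present → hexol forms (Rx 3).
hexol present → seline forms (Rx 9).
joride and seline present → talane forms (Rx 11).
talane and xelol present → tamide forms (Rx 2).
talane and tamide present → xanine forms (Rx 10).
raxane would need hexol and talide (Rx 4), but talide never forms. lamane would need xelol and talide (Rx 6), but talide never forms. talide would need lamane and xelol (Rx 1), but lamane never forms.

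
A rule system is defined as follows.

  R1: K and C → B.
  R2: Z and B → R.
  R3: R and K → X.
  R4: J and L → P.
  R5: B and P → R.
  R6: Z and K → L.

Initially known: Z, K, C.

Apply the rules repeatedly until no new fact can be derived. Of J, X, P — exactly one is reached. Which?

K and C hold, so B follows (R1).
From Z and B, R2 gives R.
R and K hold, so X follows (R3).
P would need J and L (R4), but J is never established. No rule produces J, and it is not given.

X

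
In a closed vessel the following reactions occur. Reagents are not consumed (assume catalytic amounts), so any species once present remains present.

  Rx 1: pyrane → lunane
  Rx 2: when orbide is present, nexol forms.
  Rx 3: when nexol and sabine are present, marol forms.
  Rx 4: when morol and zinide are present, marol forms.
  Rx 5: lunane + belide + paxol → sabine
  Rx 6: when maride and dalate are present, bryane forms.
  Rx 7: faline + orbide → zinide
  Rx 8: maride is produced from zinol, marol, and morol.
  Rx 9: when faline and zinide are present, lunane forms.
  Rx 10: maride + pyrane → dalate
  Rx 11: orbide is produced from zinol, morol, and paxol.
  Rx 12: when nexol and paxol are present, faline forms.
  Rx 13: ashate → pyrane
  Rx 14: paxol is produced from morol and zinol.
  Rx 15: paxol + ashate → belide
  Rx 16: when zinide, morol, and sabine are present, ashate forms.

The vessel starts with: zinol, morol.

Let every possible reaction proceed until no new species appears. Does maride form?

Yes

morol and zinol present → paxol forms (Rx 14).
zinol, morol, and paxol present → orbide forms (Rx 11).
orbide present → nexol forms (Rx 2).
nexol and paxol present → faline forms (Rx 12).
faline and orbide present → zinide forms (Rx 7).
morol and zinide present → marol forms (Rx 4).
zinol, marol, and morol present → maride forms (Rx 8).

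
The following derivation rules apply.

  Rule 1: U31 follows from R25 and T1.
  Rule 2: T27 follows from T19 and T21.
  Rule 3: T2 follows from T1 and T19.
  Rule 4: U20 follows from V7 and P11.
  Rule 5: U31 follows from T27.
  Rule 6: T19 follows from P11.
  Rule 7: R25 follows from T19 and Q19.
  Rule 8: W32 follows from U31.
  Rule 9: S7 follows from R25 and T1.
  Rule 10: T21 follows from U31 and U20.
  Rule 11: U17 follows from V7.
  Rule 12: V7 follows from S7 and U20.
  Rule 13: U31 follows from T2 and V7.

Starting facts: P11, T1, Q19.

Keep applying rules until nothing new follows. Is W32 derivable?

From P11, Rule 6 gives T19.
T19 and Q19 hold, so R25 follows (Rule 7).
From R25 and T1, Rule 1 gives U31.
From U31, Rule 8 gives W32.

Yes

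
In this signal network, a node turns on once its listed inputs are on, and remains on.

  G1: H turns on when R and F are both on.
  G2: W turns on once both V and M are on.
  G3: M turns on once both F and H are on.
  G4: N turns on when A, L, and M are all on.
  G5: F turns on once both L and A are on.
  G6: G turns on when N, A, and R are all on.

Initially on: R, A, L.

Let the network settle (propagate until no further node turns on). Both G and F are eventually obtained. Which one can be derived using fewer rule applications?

F: G5: L and A on → F on. [1 rule application]
G: L and A are on, so F turns on (G5). G1: R and F on → H on. G3: F and H on → M on. A, L, and M are on, so N turns on (G4). N, A, and R are on, so G turns on (G6). [5 rule applications]
F needs fewer.

F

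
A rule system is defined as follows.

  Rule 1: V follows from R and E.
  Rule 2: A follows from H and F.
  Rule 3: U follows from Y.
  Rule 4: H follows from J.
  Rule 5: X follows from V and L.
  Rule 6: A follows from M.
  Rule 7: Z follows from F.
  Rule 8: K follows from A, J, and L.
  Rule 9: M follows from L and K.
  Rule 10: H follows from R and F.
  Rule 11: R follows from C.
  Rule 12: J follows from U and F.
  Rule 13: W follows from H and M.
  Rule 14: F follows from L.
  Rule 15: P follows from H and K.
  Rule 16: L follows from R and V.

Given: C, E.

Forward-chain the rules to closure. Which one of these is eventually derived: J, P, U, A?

A

From C, Rule 11 gives R.
R and E hold, so V follows (Rule 1).
R and V hold, so L follows (Rule 16).
From L, Rule 14 gives F.
R and F hold, so H follows (Rule 10).
H and F hold, so A follows (Rule 2).
P would need H and K (Rule 15), but K is never established. U would need Y (Rule 3), but Y is never established. J would need U and F (Rule 12), but U is never established.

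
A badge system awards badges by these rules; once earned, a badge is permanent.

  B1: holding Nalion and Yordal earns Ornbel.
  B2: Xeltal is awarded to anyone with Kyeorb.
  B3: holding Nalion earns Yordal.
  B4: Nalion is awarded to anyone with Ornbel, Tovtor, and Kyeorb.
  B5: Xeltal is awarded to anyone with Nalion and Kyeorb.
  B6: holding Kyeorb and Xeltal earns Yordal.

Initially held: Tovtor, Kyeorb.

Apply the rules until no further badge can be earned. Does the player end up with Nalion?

No

Nalion would need Ornbel, Tovtor, and Kyeorb (B4), but Ornbel is never earned.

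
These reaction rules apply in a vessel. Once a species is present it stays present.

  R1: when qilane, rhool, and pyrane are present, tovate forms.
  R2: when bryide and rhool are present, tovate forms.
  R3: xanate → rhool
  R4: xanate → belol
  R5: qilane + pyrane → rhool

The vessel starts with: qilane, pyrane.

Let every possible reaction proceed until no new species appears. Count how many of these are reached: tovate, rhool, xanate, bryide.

2

qilane and pyrane present → rhool forms (R5).
qilane, rhool, and pyrane present → tovate forms (R1).
tovate: reached.
rhool: reached.
No rule produces xanate, and it is not given.
No rule produces bryide, and it is not given.
Reached: tovate and rhool — 2 of the 4.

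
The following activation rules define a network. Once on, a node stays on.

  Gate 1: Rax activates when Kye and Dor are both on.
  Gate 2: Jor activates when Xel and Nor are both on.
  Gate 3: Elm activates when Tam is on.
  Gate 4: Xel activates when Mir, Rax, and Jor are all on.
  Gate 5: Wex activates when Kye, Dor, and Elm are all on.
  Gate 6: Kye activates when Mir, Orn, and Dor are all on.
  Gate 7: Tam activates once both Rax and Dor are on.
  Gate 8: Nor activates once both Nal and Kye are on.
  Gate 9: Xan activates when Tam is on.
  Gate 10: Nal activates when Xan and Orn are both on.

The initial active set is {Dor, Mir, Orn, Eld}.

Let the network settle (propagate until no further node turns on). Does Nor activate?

Mir, Orn, and Dor are on, so Kye activates (Gate 6).
Kye and Dor are on, so Rax activates (Gate 1).
Rax and Dor are on, so Tam activates (Gate 7).
Tam is on, so Xan activates (Gate 9).
Gate 10: Xan and Orn on → Nal on.
Nal and Kye are on, so Nor activates (Gate 8).

Yes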